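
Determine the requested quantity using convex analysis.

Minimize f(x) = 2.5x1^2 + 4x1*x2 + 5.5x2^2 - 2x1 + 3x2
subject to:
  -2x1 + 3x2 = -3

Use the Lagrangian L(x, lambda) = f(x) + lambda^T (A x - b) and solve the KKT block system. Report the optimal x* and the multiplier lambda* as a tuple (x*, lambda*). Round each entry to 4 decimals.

Form the Lagrangian:
  L(x, lambda) = (1/2) x^T Q x + c^T x + lambda^T (A x - b)
Stationarity (grad_x L = 0): Q x + c + A^T lambda = 0.
Primal feasibility: A x = b.

This gives the KKT block system:
  [ Q   A^T ] [ x     ]   [-c ]
  [ A    0  ] [ lambda ] = [ b ]

Solving the linear system:
  x*      = (0.7445, -0.5036)
  lambda* = (-0.146)
  f(x*)   = -1.719

x* = (0.7445, -0.5036), lambda* = (-0.146)


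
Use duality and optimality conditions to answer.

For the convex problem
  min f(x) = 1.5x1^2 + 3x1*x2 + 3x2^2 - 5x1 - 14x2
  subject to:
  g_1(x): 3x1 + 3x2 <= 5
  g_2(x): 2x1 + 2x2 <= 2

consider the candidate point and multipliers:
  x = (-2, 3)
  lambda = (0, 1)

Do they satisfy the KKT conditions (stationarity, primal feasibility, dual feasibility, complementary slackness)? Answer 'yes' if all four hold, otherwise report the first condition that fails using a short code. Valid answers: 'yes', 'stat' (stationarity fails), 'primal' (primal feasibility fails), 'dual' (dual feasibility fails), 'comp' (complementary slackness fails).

Gradient of f: grad f(x) = Q x + c = (-2, -2)
Constraint values g_i(x) = a_i^T x - b_i:
  g_1((-2, 3)) = -2
  g_2((-2, 3)) = 0
Stationarity residual: grad f(x) + sum_i lambda_i a_i = (0, 0)
  -> stationarity OK
Primal feasibility (all g_i <= 0): OK
Dual feasibility (all lambda_i >= 0): OK
Complementary slackness (lambda_i * g_i(x) = 0 for all i): OK

Verdict: yes, KKT holds.

yes


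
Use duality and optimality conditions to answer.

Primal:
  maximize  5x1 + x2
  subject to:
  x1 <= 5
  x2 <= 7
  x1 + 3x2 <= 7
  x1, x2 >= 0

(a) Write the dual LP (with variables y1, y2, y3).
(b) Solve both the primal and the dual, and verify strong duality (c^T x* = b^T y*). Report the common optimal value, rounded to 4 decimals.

The standard primal-dual pair for 'max c^T x s.t. A x <= b, x >= 0' is:
  Dual:  min b^T y  s.t.  A^T y >= c,  y >= 0.

So the dual LP is:
  minimize  5y1 + 7y2 + 7y3
  subject to:
    y1 + y3 >= 5
    y2 + 3y3 >= 1
    y1, y2, y3 >= 0

Solving the primal: x* = (5, 0.6667).
  primal value c^T x* = 25.6667.
Solving the dual: y* = (4.6667, 0, 0.3333).
  dual value b^T y* = 25.6667.
Strong duality: c^T x* = b^T y*. Confirmed.

25.6667


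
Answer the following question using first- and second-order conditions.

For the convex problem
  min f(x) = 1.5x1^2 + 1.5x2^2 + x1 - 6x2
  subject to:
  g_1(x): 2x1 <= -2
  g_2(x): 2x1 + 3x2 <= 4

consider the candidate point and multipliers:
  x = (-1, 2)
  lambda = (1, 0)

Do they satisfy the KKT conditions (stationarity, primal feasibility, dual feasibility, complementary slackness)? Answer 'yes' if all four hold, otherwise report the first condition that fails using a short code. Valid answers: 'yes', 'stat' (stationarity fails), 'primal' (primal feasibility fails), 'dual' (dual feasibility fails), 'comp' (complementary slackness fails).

Gradient of f: grad f(x) = Q x + c = (-2, 0)
Constraint values g_i(x) = a_i^T x - b_i:
  g_1((-1, 2)) = 0
  g_2((-1, 2)) = 0
Stationarity residual: grad f(x) + sum_i lambda_i a_i = (0, 0)
  -> stationarity OK
Primal feasibility (all g_i <= 0): OK
Dual feasibility (all lambda_i >= 0): OK
Complementary slackness (lambda_i * g_i(x) = 0 for all i): OK

Verdict: yes, KKT holds.

yes


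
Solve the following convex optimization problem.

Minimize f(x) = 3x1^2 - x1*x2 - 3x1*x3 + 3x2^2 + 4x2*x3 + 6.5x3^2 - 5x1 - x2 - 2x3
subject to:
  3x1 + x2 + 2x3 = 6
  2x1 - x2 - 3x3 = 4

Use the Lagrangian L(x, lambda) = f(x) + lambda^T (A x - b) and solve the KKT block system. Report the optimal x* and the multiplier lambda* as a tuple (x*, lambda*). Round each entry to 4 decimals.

Form the Lagrangian:
  L(x, lambda) = (1/2) x^T Q x + c^T x + lambda^T (A x - b)
Stationarity (grad_x L = 0): Q x + c + A^T lambda = 0.
Primal feasibility: A x = b.

This gives the KKT block system:
  [ Q   A^T ] [ x     ]   [-c ]
  [ A    0  ] [ lambda ] = [ b ]

Solving the linear system:
  x*      = (1.9927, 0.095, -0.0365)
  lambda* = (-0.3666, -2.9354)
  f(x*)   = 1.9781

x* = (1.9927, 0.095, -0.0365), lambda* = (-0.3666, -2.9354)


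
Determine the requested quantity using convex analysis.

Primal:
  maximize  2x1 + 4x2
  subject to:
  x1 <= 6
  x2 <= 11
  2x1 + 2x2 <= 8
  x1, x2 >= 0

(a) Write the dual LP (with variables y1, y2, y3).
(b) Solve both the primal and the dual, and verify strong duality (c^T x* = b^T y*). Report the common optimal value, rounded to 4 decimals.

The standard primal-dual pair for 'max c^T x s.t. A x <= b, x >= 0' is:
  Dual:  min b^T y  s.t.  A^T y >= c,  y >= 0.

So the dual LP is:
  minimize  6y1 + 11y2 + 8y3
  subject to:
    y1 + 2y3 >= 2
    y2 + 2y3 >= 4
    y1, y2, y3 >= 0

Solving the primal: x* = (0, 4).
  primal value c^T x* = 16.
Solving the dual: y* = (0, 0, 2).
  dual value b^T y* = 16.
Strong duality: c^T x* = b^T y*. Confirmed.

16


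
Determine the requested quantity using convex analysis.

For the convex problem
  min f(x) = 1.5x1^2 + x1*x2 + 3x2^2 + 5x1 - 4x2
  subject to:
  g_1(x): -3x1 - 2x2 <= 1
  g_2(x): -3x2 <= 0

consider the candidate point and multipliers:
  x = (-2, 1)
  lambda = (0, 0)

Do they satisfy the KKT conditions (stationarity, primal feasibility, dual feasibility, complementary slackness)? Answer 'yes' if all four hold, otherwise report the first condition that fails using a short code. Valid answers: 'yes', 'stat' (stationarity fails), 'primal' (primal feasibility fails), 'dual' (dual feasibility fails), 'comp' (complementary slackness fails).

Gradient of f: grad f(x) = Q x + c = (0, 0)
Constraint values g_i(x) = a_i^T x - b_i:
  g_1((-2, 1)) = 3
  g_2((-2, 1)) = -3
Stationarity residual: grad f(x) + sum_i lambda_i a_i = (0, 0)
  -> stationarity OK
Primal feasibility (all g_i <= 0): FAILS
Dual feasibility (all lambda_i >= 0): OK
Complementary slackness (lambda_i * g_i(x) = 0 for all i): OK

Verdict: the first failing condition is primal_feasibility -> primal.

primal


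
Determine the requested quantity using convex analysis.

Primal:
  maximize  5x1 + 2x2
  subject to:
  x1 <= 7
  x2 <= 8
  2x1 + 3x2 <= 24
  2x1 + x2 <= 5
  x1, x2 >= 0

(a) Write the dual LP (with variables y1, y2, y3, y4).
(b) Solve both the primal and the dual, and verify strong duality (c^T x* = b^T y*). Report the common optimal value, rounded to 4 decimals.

The standard primal-dual pair for 'max c^T x s.t. A x <= b, x >= 0' is:
  Dual:  min b^T y  s.t.  A^T y >= c,  y >= 0.

So the dual LP is:
  minimize  7y1 + 8y2 + 24y3 + 5y4
  subject to:
    y1 + 2y3 + 2y4 >= 5
    y2 + 3y3 + y4 >= 2
    y1, y2, y3, y4 >= 0

Solving the primal: x* = (2.5, 0).
  primal value c^T x* = 12.5.
Solving the dual: y* = (0, 0, 0, 2.5).
  dual value b^T y* = 12.5.
Strong duality: c^T x* = b^T y*. Confirmed.

12.5


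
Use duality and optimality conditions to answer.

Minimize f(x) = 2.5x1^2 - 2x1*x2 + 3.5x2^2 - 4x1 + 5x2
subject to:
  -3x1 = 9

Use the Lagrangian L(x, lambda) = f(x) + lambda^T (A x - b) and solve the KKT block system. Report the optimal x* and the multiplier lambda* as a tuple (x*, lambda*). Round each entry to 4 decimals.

Form the Lagrangian:
  L(x, lambda) = (1/2) x^T Q x + c^T x + lambda^T (A x - b)
Stationarity (grad_x L = 0): Q x + c + A^T lambda = 0.
Primal feasibility: A x = b.

This gives the KKT block system:
  [ Q   A^T ] [ x     ]   [-c ]
  [ A    0  ] [ lambda ] = [ b ]

Solving the linear system:
  x*      = (-3, -1.5714)
  lambda* = (-5.2857)
  f(x*)   = 25.8571

x* = (-3, -1.5714), lambda* = (-5.2857)


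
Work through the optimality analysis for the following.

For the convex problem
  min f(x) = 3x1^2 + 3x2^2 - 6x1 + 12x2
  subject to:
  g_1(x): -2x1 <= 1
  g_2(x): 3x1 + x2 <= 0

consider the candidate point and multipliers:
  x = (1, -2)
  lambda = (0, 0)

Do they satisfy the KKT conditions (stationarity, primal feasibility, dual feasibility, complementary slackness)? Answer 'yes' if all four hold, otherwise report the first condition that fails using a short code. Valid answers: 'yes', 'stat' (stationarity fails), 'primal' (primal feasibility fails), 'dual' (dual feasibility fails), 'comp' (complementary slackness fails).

Gradient of f: grad f(x) = Q x + c = (0, 0)
Constraint values g_i(x) = a_i^T x - b_i:
  g_1((1, -2)) = -3
  g_2((1, -2)) = 1
Stationarity residual: grad f(x) + sum_i lambda_i a_i = (0, 0)
  -> stationarity OK
Primal feasibility (all g_i <= 0): FAILS
Dual feasibility (all lambda_i >= 0): OK
Complementary slackness (lambda_i * g_i(x) = 0 for all i): OK

Verdict: the first failing condition is primal_feasibility -> primal.

primal


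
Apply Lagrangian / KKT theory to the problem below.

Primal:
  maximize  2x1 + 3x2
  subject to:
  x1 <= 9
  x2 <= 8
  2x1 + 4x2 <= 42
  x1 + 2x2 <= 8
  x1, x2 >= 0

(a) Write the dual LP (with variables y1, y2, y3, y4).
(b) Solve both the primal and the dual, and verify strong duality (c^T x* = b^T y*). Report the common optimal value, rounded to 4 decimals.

The standard primal-dual pair for 'max c^T x s.t. A x <= b, x >= 0' is:
  Dual:  min b^T y  s.t.  A^T y >= c,  y >= 0.

So the dual LP is:
  minimize  9y1 + 8y2 + 42y3 + 8y4
  subject to:
    y1 + 2y3 + y4 >= 2
    y2 + 4y3 + 2y4 >= 3
    y1, y2, y3, y4 >= 0

Solving the primal: x* = (8, 0).
  primal value c^T x* = 16.
Solving the dual: y* = (0, 0, 0, 2).
  dual value b^T y* = 16.
Strong duality: c^T x* = b^T y*. Confirmed.

16


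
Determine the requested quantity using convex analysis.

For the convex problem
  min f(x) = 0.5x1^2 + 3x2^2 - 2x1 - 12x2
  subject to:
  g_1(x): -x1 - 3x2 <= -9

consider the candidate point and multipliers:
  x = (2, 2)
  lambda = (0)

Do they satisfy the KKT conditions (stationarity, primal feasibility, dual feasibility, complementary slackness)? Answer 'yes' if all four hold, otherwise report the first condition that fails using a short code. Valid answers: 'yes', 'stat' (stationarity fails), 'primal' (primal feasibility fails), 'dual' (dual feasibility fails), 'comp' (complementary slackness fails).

Gradient of f: grad f(x) = Q x + c = (0, 0)
Constraint values g_i(x) = a_i^T x - b_i:
  g_1((2, 2)) = 1
Stationarity residual: grad f(x) + sum_i lambda_i a_i = (0, 0)
  -> stationarity OK
Primal feasibility (all g_i <= 0): FAILS
Dual feasibility (all lambda_i >= 0): OK
Complementary slackness (lambda_i * g_i(x) = 0 for all i): OK

Verdict: the first failing condition is primal_feasibility -> primal.

primal


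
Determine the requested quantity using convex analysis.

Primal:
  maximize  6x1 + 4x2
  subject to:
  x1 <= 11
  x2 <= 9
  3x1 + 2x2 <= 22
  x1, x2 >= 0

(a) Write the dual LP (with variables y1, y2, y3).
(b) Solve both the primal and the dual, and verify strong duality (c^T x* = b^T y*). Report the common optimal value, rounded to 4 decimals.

The standard primal-dual pair for 'max c^T x s.t. A x <= b, x >= 0' is:
  Dual:  min b^T y  s.t.  A^T y >= c,  y >= 0.

So the dual LP is:
  minimize  11y1 + 9y2 + 22y3
  subject to:
    y1 + 3y3 >= 6
    y2 + 2y3 >= 4
    y1, y2, y3 >= 0

Solving the primal: x* = (7.3333, 0).
  primal value c^T x* = 44.
Solving the dual: y* = (0, 0, 2).
  dual value b^T y* = 44.
Strong duality: c^T x* = b^T y*. Confirmed.

44


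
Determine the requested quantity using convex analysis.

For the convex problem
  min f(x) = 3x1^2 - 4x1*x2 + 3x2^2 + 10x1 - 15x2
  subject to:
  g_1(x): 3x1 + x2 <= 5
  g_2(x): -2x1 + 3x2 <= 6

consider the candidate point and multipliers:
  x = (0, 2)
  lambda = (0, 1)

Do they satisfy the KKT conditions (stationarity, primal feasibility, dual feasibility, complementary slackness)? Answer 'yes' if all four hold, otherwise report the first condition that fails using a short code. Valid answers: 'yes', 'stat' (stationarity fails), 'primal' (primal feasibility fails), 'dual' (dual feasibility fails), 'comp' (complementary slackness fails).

Gradient of f: grad f(x) = Q x + c = (2, -3)
Constraint values g_i(x) = a_i^T x - b_i:
  g_1((0, 2)) = -3
  g_2((0, 2)) = 0
Stationarity residual: grad f(x) + sum_i lambda_i a_i = (0, 0)
  -> stationarity OK
Primal feasibility (all g_i <= 0): OK
Dual feasibility (all lambda_i >= 0): OK
Complementary slackness (lambda_i * g_i(x) = 0 for all i): OK

Verdict: yes, KKT holds.

yes


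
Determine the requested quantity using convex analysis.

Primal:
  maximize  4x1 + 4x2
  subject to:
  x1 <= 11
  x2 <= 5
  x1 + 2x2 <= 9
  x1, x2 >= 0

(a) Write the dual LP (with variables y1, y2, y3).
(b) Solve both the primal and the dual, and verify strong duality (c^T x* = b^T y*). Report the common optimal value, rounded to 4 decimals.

The standard primal-dual pair for 'max c^T x s.t. A x <= b, x >= 0' is:
  Dual:  min b^T y  s.t.  A^T y >= c,  y >= 0.

So the dual LP is:
  minimize  11y1 + 5y2 + 9y3
  subject to:
    y1 + y3 >= 4
    y2 + 2y3 >= 4
    y1, y2, y3 >= 0

Solving the primal: x* = (9, 0).
  primal value c^T x* = 36.
Solving the dual: y* = (0, 0, 4).
  dual value b^T y* = 36.
Strong duality: c^T x* = b^T y*. Confirmed.

36


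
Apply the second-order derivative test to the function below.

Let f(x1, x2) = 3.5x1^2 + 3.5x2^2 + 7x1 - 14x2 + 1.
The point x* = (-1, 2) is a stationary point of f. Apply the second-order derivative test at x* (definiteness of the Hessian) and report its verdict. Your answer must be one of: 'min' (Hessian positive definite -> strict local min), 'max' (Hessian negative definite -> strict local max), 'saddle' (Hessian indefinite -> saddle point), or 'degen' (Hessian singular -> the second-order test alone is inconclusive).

Compute the Hessian H = grad^2 f:
  H = [[7, 0], [0, 7]]
Verify stationarity: grad f(x*) = H x* + g = (0, 0).
Eigenvalues of H: 7, 7.
Both eigenvalues > 0, so H is positive definite -> x* is a strict local min.

min


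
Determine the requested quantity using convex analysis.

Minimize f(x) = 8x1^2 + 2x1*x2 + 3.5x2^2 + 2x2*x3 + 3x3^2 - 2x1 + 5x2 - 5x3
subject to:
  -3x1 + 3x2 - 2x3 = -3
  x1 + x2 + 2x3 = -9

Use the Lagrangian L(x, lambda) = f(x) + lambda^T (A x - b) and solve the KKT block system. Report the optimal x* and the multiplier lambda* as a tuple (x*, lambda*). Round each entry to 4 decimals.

Form the Lagrangian:
  L(x, lambda) = (1/2) x^T Q x + c^T x + lambda^T (A x - b)
Stationarity (grad_x L = 0): Q x + c + A^T lambda = 0.
Primal feasibility: A x = b.

This gives the KKT block system:
  [ Q   A^T ] [ x     ]   [-c ]
  [ A    0  ] [ lambda ] = [ b ]

Solving the linear system:
  x*      = (-0.1272, -3.0636, -2.9046)
  lambda* = (2.0578, 16.3353)
  f(x*)   = 76.3251

x* = (-0.1272, -3.0636, -2.9046), lambda* = (2.0578, 16.3353)


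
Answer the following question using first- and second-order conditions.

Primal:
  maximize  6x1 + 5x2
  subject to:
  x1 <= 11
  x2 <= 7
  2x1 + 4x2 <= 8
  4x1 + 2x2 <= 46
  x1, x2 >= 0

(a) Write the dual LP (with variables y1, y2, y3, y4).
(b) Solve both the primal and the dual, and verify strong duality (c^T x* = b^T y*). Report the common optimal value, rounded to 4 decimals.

The standard primal-dual pair for 'max c^T x s.t. A x <= b, x >= 0' is:
  Dual:  min b^T y  s.t.  A^T y >= c,  y >= 0.

So the dual LP is:
  minimize  11y1 + 7y2 + 8y3 + 46y4
  subject to:
    y1 + 2y3 + 4y4 >= 6
    y2 + 4y3 + 2y4 >= 5
    y1, y2, y3, y4 >= 0

Solving the primal: x* = (4, 0).
  primal value c^T x* = 24.
Solving the dual: y* = (0, 0, 3, 0).
  dual value b^T y* = 24.
Strong duality: c^T x* = b^T y*. Confirmed.

24


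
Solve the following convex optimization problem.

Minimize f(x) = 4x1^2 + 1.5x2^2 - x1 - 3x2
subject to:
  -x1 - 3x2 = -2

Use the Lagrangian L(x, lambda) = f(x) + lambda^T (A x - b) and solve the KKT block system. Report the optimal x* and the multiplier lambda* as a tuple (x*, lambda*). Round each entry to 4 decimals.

Form the Lagrangian:
  L(x, lambda) = (1/2) x^T Q x + c^T x + lambda^T (A x - b)
Stationarity (grad_x L = 0): Q x + c + A^T lambda = 0.
Primal feasibility: A x = b.

This gives the KKT block system:
  [ Q   A^T ] [ x     ]   [-c ]
  [ A    0  ] [ lambda ] = [ b ]

Solving the linear system:
  x*      = (0.08, 0.64)
  lambda* = (-0.36)
  f(x*)   = -1.36

x* = (0.08, 0.64), lambda* = (-0.36)


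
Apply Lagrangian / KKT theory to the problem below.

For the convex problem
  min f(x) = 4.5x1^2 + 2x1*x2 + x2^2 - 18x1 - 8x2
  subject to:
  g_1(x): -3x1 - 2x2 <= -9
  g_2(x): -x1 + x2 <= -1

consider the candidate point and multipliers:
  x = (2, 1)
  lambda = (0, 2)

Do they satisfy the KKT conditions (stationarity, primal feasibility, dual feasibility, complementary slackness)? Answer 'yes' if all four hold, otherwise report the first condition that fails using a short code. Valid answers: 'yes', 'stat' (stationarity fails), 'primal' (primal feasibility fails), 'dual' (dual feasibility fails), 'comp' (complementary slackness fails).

Gradient of f: grad f(x) = Q x + c = (2, -2)
Constraint values g_i(x) = a_i^T x - b_i:
  g_1((2, 1)) = 1
  g_2((2, 1)) = 0
Stationarity residual: grad f(x) + sum_i lambda_i a_i = (0, 0)
  -> stationarity OK
Primal feasibility (all g_i <= 0): FAILS
Dual feasibility (all lambda_i >= 0): OK
Complementary slackness (lambda_i * g_i(x) = 0 for all i): OK

Verdict: the first failing condition is primal_feasibility -> primal.

primal


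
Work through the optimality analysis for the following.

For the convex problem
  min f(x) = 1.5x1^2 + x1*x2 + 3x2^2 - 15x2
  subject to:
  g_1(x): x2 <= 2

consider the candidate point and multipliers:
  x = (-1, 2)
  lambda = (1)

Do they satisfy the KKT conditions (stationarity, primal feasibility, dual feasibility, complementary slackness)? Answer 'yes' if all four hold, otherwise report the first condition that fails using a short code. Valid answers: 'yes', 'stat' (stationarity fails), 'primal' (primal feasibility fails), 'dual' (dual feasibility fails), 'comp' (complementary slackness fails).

Gradient of f: grad f(x) = Q x + c = (-1, -4)
Constraint values g_i(x) = a_i^T x - b_i:
  g_1((-1, 2)) = 0
Stationarity residual: grad f(x) + sum_i lambda_i a_i = (-1, -3)
  -> stationarity FAILS
Primal feasibility (all g_i <= 0): OK
Dual feasibility (all lambda_i >= 0): OK
Complementary slackness (lambda_i * g_i(x) = 0 for all i): OK

Verdict: the first failing condition is stationarity -> stat.

stat


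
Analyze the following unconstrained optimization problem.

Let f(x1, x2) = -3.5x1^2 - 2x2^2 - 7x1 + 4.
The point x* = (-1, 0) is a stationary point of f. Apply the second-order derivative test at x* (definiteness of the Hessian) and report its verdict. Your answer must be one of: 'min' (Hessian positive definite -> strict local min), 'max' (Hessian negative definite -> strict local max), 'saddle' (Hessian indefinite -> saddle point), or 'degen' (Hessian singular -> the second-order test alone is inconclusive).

Compute the Hessian H = grad^2 f:
  H = [[-7, 0], [0, -4]]
Verify stationarity: grad f(x*) = H x* + g = (0, 0).
Eigenvalues of H: -7, -4.
Both eigenvalues < 0, so H is negative definite -> x* is a strict local max.

max


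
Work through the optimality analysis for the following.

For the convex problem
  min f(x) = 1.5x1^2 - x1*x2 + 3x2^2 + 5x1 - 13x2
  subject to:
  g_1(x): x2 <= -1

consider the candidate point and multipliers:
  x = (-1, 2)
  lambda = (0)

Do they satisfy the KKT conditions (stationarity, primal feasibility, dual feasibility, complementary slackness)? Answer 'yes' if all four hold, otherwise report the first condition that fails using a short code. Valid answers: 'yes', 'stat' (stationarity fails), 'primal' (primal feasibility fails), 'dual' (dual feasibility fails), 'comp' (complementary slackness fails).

Gradient of f: grad f(x) = Q x + c = (0, 0)
Constraint values g_i(x) = a_i^T x - b_i:
  g_1((-1, 2)) = 3
Stationarity residual: grad f(x) + sum_i lambda_i a_i = (0, 0)
  -> stationarity OK
Primal feasibility (all g_i <= 0): FAILS
Dual feasibility (all lambda_i >= 0): OK
Complementary slackness (lambda_i * g_i(x) = 0 for all i): OK

Verdict: the first failing condition is primal_feasibility -> primal.

primal


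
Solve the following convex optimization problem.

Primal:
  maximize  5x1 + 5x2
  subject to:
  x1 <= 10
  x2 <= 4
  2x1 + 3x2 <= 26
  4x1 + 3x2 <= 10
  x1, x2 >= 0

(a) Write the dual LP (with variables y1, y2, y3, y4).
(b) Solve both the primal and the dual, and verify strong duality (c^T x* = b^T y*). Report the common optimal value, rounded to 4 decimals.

The standard primal-dual pair for 'max c^T x s.t. A x <= b, x >= 0' is:
  Dual:  min b^T y  s.t.  A^T y >= c,  y >= 0.

So the dual LP is:
  minimize  10y1 + 4y2 + 26y3 + 10y4
  subject to:
    y1 + 2y3 + 4y4 >= 5
    y2 + 3y3 + 3y4 >= 5
    y1, y2, y3, y4 >= 0

Solving the primal: x* = (0, 3.3333).
  primal value c^T x* = 16.6667.
Solving the dual: y* = (0, 0, 0, 1.6667).
  dual value b^T y* = 16.6667.
Strong duality: c^T x* = b^T y*. Confirmed.

16.6667


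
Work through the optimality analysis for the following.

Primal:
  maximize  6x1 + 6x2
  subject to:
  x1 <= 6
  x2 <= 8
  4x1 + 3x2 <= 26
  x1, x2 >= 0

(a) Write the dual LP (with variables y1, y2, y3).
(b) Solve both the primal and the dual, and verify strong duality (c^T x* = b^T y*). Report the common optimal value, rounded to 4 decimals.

The standard primal-dual pair for 'max c^T x s.t. A x <= b, x >= 0' is:
  Dual:  min b^T y  s.t.  A^T y >= c,  y >= 0.

So the dual LP is:
  minimize  6y1 + 8y2 + 26y3
  subject to:
    y1 + 4y3 >= 6
    y2 + 3y3 >= 6
    y1, y2, y3 >= 0

Solving the primal: x* = (0.5, 8).
  primal value c^T x* = 51.
Solving the dual: y* = (0, 1.5, 1.5).
  dual value b^T y* = 51.
Strong duality: c^T x* = b^T y*. Confirmed.

51


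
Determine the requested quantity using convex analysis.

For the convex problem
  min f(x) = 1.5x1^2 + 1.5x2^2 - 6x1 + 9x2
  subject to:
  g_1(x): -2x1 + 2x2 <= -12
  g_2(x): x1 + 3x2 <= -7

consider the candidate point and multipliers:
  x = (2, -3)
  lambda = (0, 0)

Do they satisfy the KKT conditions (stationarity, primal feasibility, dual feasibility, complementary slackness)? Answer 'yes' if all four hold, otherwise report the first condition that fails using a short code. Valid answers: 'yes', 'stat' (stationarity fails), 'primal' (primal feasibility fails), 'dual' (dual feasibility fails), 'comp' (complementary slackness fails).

Gradient of f: grad f(x) = Q x + c = (0, 0)
Constraint values g_i(x) = a_i^T x - b_i:
  g_1((2, -3)) = 2
  g_2((2, -3)) = 0
Stationarity residual: grad f(x) + sum_i lambda_i a_i = (0, 0)
  -> stationarity OK
Primal feasibility (all g_i <= 0): FAILS
Dual feasibility (all lambda_i >= 0): OK
Complementary slackness (lambda_i * g_i(x) = 0 for all i): OK

Verdict: the first failing condition is primal_feasibility -> primal.

primal


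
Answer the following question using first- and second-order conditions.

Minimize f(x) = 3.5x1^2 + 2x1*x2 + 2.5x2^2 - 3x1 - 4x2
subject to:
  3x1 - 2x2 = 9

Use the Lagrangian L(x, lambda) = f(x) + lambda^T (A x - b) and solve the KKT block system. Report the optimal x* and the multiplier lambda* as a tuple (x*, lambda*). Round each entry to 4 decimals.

Form the Lagrangian:
  L(x, lambda) = (1/2) x^T Q x + c^T x + lambda^T (A x - b)
Stationarity (grad_x L = 0): Q x + c + A^T lambda = 0.
Primal feasibility: A x = b.

This gives the KKT block system:
  [ Q   A^T ] [ x     ]   [-c ]
  [ A    0  ] [ lambda ] = [ b ]

Solving the linear system:
  x*      = (2.134, -1.299)
  lambda* = (-3.1134)
  f(x*)   = 13.4072

x* = (2.134, -1.299), lambda* = (-3.1134)


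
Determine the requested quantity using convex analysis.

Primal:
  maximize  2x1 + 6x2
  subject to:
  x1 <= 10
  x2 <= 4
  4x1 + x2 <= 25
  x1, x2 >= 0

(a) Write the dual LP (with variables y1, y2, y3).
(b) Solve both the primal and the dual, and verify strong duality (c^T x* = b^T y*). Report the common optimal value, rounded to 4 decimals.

The standard primal-dual pair for 'max c^T x s.t. A x <= b, x >= 0' is:
  Dual:  min b^T y  s.t.  A^T y >= c,  y >= 0.

So the dual LP is:
  minimize  10y1 + 4y2 + 25y3
  subject to:
    y1 + 4y3 >= 2
    y2 + y3 >= 6
    y1, y2, y3 >= 0

Solving the primal: x* = (5.25, 4).
  primal value c^T x* = 34.5.
Solving the dual: y* = (0, 5.5, 0.5).
  dual value b^T y* = 34.5.
Strong duality: c^T x* = b^T y*. Confirmed.

34.5


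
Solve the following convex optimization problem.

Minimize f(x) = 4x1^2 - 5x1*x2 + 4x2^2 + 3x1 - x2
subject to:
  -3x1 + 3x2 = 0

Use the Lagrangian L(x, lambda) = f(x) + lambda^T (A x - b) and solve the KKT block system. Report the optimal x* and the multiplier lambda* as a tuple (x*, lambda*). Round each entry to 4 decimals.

Form the Lagrangian:
  L(x, lambda) = (1/2) x^T Q x + c^T x + lambda^T (A x - b)
Stationarity (grad_x L = 0): Q x + c + A^T lambda = 0.
Primal feasibility: A x = b.

This gives the KKT block system:
  [ Q   A^T ] [ x     ]   [-c ]
  [ A    0  ] [ lambda ] = [ b ]

Solving the linear system:
  x*      = (-0.3333, -0.3333)
  lambda* = (0.6667)
  f(x*)   = -0.3333

x* = (-0.3333, -0.3333), lambda* = (0.6667)


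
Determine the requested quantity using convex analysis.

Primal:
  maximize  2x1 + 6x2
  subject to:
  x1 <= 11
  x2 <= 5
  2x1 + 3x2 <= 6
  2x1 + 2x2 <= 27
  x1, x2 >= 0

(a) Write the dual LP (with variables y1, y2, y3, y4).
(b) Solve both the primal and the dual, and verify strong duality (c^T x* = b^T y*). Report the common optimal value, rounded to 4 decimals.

The standard primal-dual pair for 'max c^T x s.t. A x <= b, x >= 0' is:
  Dual:  min b^T y  s.t.  A^T y >= c,  y >= 0.

So the dual LP is:
  minimize  11y1 + 5y2 + 6y3 + 27y4
  subject to:
    y1 + 2y3 + 2y4 >= 2
    y2 + 3y3 + 2y4 >= 6
    y1, y2, y3, y4 >= 0

Solving the primal: x* = (0, 2).
  primal value c^T x* = 12.
Solving the dual: y* = (0, 0, 2, 0).
  dual value b^T y* = 12.
Strong duality: c^T x* = b^T y*. Confirmed.

12


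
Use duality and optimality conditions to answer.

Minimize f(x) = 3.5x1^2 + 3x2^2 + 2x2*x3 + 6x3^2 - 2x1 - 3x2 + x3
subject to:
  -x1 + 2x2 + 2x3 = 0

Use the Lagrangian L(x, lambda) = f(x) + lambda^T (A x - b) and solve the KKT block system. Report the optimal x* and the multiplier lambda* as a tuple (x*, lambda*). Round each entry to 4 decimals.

Form the Lagrangian:
  L(x, lambda) = (1/2) x^T Q x + c^T x + lambda^T (A x - b)
Stationarity (grad_x L = 0): Q x + c + A^T lambda = 0.
Primal feasibility: A x = b.

This gives the KKT block system:
  [ Q   A^T ] [ x     ]   [-c ]
  [ A    0  ] [ lambda ] = [ b ]

Solving the linear system:
  x*      = (0.3565, 0.413, -0.2348)
  lambda* = (0.4957)
  f(x*)   = -1.0935

x* = (0.3565, 0.413, -0.2348), lambda* = (0.4957)


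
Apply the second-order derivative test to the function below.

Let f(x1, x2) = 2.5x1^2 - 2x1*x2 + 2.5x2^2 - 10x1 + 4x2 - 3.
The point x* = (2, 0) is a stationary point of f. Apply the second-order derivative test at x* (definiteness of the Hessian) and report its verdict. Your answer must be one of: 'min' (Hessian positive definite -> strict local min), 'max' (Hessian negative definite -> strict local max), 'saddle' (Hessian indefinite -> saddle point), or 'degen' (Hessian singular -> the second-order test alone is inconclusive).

Compute the Hessian H = grad^2 f:
  H = [[5, -2], [-2, 5]]
Verify stationarity: grad f(x*) = H x* + g = (0, 0).
Eigenvalues of H: 3, 7.
Both eigenvalues > 0, so H is positive definite -> x* is a strict local min.

min


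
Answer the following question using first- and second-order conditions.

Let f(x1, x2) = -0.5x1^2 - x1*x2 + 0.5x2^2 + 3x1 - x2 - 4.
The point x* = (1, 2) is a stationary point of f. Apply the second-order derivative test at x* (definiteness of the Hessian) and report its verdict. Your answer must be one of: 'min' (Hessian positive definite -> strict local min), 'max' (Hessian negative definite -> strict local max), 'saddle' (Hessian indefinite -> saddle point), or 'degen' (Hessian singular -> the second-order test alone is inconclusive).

Compute the Hessian H = grad^2 f:
  H = [[-1, -1], [-1, 1]]
Verify stationarity: grad f(x*) = H x* + g = (0, 0).
Eigenvalues of H: -1.4142, 1.4142.
Eigenvalues have mixed signs, so H is indefinite -> x* is a saddle point.

saddle


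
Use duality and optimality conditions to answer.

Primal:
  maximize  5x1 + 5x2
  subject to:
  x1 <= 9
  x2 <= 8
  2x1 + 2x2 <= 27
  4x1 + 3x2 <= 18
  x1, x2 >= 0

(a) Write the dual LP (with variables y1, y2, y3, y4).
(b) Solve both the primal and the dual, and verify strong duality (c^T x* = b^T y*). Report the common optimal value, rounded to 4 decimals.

The standard primal-dual pair for 'max c^T x s.t. A x <= b, x >= 0' is:
  Dual:  min b^T y  s.t.  A^T y >= c,  y >= 0.

So the dual LP is:
  minimize  9y1 + 8y2 + 27y3 + 18y4
  subject to:
    y1 + 2y3 + 4y4 >= 5
    y2 + 2y3 + 3y4 >= 5
    y1, y2, y3, y4 >= 0

Solving the primal: x* = (0, 6).
  primal value c^T x* = 30.
Solving the dual: y* = (0, 0, 0, 1.6667).
  dual value b^T y* = 30.
Strong duality: c^T x* = b^T y*. Confirmed.

30


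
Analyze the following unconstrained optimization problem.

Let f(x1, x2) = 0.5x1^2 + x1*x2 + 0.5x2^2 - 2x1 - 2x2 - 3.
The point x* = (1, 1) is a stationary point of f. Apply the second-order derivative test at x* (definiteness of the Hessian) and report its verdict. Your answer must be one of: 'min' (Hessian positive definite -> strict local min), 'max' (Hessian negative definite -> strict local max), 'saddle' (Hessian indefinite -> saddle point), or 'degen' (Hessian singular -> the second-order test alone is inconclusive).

Compute the Hessian H = grad^2 f:
  H = [[1, 1], [1, 1]]
Verify stationarity: grad f(x*) = H x* + g = (0, 0).
Eigenvalues of H: 0, 2.
H has a zero eigenvalue (singular; positive semidefinite but not definite), so H is neither positive definite, negative definite, nor indefinite. The second-order test alone is inconclusive -> degen.
(Indeed, f is constant along the null direction of H through x*, so x* is not a strict local extremum.)

degen


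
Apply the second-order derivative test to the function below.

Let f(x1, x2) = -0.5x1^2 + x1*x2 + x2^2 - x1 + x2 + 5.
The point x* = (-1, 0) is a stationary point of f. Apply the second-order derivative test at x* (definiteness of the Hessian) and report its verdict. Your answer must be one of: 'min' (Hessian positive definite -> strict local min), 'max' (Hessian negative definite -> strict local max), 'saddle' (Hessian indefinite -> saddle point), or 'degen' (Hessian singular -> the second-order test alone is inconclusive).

Compute the Hessian H = grad^2 f:
  H = [[-1, 1], [1, 2]]
Verify stationarity: grad f(x*) = H x* + g = (0, 0).
Eigenvalues of H: -1.3028, 2.3028.
Eigenvalues have mixed signs, so H is indefinite -> x* is a saddle point.

saddle


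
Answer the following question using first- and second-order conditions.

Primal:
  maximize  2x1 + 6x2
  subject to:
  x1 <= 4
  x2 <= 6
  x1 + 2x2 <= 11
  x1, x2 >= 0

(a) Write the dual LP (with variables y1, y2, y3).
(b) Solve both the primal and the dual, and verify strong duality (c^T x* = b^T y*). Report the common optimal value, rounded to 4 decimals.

The standard primal-dual pair for 'max c^T x s.t. A x <= b, x >= 0' is:
  Dual:  min b^T y  s.t.  A^T y >= c,  y >= 0.

So the dual LP is:
  minimize  4y1 + 6y2 + 11y3
  subject to:
    y1 + y3 >= 2
    y2 + 2y3 >= 6
    y1, y2, y3 >= 0

Solving the primal: x* = (0, 5.5).
  primal value c^T x* = 33.
Solving the dual: y* = (0, 0, 3).
  dual value b^T y* = 33.
Strong duality: c^T x* = b^T y*. Confirmed.

33


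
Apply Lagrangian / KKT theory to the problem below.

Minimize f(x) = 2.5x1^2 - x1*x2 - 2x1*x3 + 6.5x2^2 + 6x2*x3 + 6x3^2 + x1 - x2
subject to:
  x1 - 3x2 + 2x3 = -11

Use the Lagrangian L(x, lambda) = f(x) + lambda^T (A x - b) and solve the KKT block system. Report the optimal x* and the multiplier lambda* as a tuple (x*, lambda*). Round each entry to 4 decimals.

Form the Lagrangian:
  L(x, lambda) = (1/2) x^T Q x + c^T x + lambda^T (A x - b)
Stationarity (grad_x L = 0): Q x + c + A^T lambda = 0.
Primal feasibility: A x = b.

This gives the KKT block system:
  [ Q   A^T ] [ x     ]   [-c ]
  [ A    0  ] [ lambda ] = [ b ]

Solving the linear system:
  x*      = (-1.4877, 1.8827, -1.9321)
  lambda* = (4.4568)
  f(x*)   = 22.8272

x* = (-1.4877, 1.8827, -1.9321), lambda* = (4.4568)


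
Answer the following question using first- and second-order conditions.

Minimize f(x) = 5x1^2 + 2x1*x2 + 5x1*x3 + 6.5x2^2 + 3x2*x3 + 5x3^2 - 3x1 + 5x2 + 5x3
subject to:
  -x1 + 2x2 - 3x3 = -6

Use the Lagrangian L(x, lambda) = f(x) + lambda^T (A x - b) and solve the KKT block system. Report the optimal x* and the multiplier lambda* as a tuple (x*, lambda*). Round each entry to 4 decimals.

Form the Lagrangian:
  L(x, lambda) = (1/2) x^T Q x + c^T x + lambda^T (A x - b)
Stationarity (grad_x L = 0): Q x + c + A^T lambda = 0.
Primal feasibility: A x = b.

This gives the KKT block system:
  [ Q   A^T ] [ x     ]   [-c ]
  [ A    0  ] [ lambda ] = [ b ]

Solving the linear system:
  x*      = (0.5359, -1.3429, 0.9261)
  lambda* = (4.3039)
  f(x*)   = 11.0657

x* = (0.5359, -1.3429, 0.9261), lambda* = (4.3039)


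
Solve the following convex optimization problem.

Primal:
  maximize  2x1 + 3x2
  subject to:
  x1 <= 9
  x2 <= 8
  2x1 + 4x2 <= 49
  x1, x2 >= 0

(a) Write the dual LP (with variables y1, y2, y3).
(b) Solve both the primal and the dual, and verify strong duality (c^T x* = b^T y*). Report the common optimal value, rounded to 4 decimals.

The standard primal-dual pair for 'max c^T x s.t. A x <= b, x >= 0' is:
  Dual:  min b^T y  s.t.  A^T y >= c,  y >= 0.

So the dual LP is:
  minimize  9y1 + 8y2 + 49y3
  subject to:
    y1 + 2y3 >= 2
    y2 + 4y3 >= 3
    y1, y2, y3 >= 0

Solving the primal: x* = (9, 7.75).
  primal value c^T x* = 41.25.
Solving the dual: y* = (0.5, 0, 0.75).
  dual value b^T y* = 41.25.
Strong duality: c^T x* = b^T y*. Confirmed.

41.25


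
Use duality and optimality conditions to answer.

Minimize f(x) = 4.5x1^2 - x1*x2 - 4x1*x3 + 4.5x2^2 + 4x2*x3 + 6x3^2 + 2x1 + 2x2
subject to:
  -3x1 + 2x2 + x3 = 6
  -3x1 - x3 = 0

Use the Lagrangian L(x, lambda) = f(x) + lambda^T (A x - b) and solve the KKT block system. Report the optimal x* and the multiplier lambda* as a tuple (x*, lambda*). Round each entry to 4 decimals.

Form the Lagrangian:
  L(x, lambda) = (1/2) x^T Q x + c^T x + lambda^T (A x - b)
Stationarity (grad_x L = 0): Q x + c + A^T lambda = 0.
Primal feasibility: A x = b.

This gives the KKT block system:
  [ Q   A^T ] [ x     ]   [-c ]
  [ A    0  ] [ lambda ] = [ b ]

Solving the linear system:
  x*      = (-0.3472, 1.9583, 1.0417)
  lambda* = (-12.0694, 9.6528)
  f(x*)   = 37.8194

x* = (-0.3472, 1.9583, 1.0417), lambda* = (-12.0694, 9.6528)


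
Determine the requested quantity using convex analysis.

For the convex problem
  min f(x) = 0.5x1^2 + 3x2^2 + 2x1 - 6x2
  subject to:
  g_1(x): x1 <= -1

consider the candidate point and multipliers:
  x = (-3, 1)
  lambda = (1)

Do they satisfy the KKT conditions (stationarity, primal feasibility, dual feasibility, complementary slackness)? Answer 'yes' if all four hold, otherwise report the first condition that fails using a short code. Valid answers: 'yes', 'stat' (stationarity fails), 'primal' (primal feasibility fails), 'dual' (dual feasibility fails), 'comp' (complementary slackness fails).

Gradient of f: grad f(x) = Q x + c = (-1, 0)
Constraint values g_i(x) = a_i^T x - b_i:
  g_1((-3, 1)) = -2
Stationarity residual: grad f(x) + sum_i lambda_i a_i = (0, 0)
  -> stationarity OK
Primal feasibility (all g_i <= 0): OK
Dual feasibility (all lambda_i >= 0): OK
Complementary slackness (lambda_i * g_i(x) = 0 for all i): FAILS

Verdict: the first failing condition is complementary_slackness -> comp.

comp


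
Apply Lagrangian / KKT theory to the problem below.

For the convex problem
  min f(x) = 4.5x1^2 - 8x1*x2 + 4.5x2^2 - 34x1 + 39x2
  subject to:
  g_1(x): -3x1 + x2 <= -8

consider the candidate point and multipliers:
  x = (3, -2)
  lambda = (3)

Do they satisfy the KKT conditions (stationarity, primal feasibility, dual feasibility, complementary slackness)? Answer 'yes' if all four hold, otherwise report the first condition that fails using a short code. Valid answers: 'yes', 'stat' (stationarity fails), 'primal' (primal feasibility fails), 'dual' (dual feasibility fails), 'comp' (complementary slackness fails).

Gradient of f: grad f(x) = Q x + c = (9, -3)
Constraint values g_i(x) = a_i^T x - b_i:
  g_1((3, -2)) = -3
Stationarity residual: grad f(x) + sum_i lambda_i a_i = (0, 0)
  -> stationarity OK
Primal feasibility (all g_i <= 0): OK
Dual feasibility (all lambda_i >= 0): OK
Complementary slackness (lambda_i * g_i(x) = 0 for all i): FAILS

Verdict: the first failing condition is complementary_slackness -> comp.

comp


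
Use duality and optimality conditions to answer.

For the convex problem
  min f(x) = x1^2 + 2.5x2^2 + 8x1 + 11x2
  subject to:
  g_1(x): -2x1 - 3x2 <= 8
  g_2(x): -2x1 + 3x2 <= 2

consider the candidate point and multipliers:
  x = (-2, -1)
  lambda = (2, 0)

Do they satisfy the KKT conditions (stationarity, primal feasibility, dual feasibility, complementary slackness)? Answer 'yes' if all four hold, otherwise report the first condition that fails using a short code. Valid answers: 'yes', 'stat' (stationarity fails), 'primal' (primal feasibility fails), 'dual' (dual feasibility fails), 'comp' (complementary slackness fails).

Gradient of f: grad f(x) = Q x + c = (4, 6)
Constraint values g_i(x) = a_i^T x - b_i:
  g_1((-2, -1)) = -1
  g_2((-2, -1)) = -1
Stationarity residual: grad f(x) + sum_i lambda_i a_i = (0, 0)
  -> stationarity OK
Primal feasibility (all g_i <= 0): OK
Dual feasibility (all lambda_i >= 0): OK
Complementary slackness (lambda_i * g_i(x) = 0 for all i): FAILS

Verdict: the first failing condition is complementary_slackness -> comp.

comp


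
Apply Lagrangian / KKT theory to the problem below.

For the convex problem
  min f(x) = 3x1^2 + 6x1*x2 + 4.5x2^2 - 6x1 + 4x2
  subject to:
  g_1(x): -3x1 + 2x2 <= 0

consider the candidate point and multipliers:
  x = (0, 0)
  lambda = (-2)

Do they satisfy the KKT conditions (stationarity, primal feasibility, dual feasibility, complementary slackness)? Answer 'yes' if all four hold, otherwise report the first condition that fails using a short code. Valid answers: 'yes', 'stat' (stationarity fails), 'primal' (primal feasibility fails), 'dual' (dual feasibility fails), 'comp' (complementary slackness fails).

Gradient of f: grad f(x) = Q x + c = (-6, 4)
Constraint values g_i(x) = a_i^T x - b_i:
  g_1((0, 0)) = 0
Stationarity residual: grad f(x) + sum_i lambda_i a_i = (0, 0)
  -> stationarity OK
Primal feasibility (all g_i <= 0): OK
Dual feasibility (all lambda_i >= 0): FAILS
Complementary slackness (lambda_i * g_i(x) = 0 for all i): OK

Verdict: the first failing condition is dual_feasibility -> dual.

dual


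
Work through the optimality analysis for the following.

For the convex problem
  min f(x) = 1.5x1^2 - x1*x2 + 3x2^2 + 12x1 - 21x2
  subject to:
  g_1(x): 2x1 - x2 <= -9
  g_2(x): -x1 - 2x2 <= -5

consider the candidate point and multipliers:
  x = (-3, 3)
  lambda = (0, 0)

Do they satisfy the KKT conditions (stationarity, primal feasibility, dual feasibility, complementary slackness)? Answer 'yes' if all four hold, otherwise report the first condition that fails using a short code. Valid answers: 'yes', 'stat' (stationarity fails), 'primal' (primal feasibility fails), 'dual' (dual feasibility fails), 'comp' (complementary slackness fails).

Gradient of f: grad f(x) = Q x + c = (0, 0)
Constraint values g_i(x) = a_i^T x - b_i:
  g_1((-3, 3)) = 0
  g_2((-3, 3)) = 2
Stationarity residual: grad f(x) + sum_i lambda_i a_i = (0, 0)
  -> stationarity OK
Primal feasibility (all g_i <= 0): FAILS
Dual feasibility (all lambda_i >= 0): OK
Complementary slackness (lambda_i * g_i(x) = 0 for all i): OK

Verdict: the first failing condition is primal_feasibility -> primal.

primal


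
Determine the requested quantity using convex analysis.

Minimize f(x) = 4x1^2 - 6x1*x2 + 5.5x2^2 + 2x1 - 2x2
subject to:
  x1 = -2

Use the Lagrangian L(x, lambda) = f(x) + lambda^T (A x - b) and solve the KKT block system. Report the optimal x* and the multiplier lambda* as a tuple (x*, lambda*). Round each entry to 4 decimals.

Form the Lagrangian:
  L(x, lambda) = (1/2) x^T Q x + c^T x + lambda^T (A x - b)
Stationarity (grad_x L = 0): Q x + c + A^T lambda = 0.
Primal feasibility: A x = b.

This gives the KKT block system:
  [ Q   A^T ] [ x     ]   [-c ]
  [ A    0  ] [ lambda ] = [ b ]

Solving the linear system:
  x*      = (-2, -0.9091)
  lambda* = (8.5455)
  f(x*)   = 7.4545

x* = (-2, -0.9091), lambda* = (8.5455)
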